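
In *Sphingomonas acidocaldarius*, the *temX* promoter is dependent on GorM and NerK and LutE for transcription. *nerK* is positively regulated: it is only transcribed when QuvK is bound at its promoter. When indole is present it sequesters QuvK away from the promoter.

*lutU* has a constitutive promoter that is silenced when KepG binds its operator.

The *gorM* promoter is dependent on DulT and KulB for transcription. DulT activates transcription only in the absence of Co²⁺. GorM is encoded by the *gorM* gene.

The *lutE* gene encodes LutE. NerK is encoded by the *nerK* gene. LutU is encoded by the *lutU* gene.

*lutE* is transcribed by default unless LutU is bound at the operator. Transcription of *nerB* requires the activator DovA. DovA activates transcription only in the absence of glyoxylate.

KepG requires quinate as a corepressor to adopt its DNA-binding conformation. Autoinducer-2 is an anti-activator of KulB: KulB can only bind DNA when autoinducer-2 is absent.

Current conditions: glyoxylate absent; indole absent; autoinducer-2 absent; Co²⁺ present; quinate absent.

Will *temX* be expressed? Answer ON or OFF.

OFF

Co²⁺ is present, so DulT is inactive.
Autoinducer-2 is absent, so KulB is active.
Required activator DulT is absent, so *gorM* is not transcribed.
So GorM is not produced.
Indole is absent, so QuvK is active.
No repressor is bound and QuvK is active, so *nerK* is transcribed.
So NerK is produced and active.
Quinate is absent, so KepG is inactive.
With no repressor bound, *lutU* is transcribed.
So LutU is produced and active.
With repressor LutU bound, *lutE* is not transcribed.
So LutE is not produced.
Required activator GorM is absent, so *temX* is not transcribed.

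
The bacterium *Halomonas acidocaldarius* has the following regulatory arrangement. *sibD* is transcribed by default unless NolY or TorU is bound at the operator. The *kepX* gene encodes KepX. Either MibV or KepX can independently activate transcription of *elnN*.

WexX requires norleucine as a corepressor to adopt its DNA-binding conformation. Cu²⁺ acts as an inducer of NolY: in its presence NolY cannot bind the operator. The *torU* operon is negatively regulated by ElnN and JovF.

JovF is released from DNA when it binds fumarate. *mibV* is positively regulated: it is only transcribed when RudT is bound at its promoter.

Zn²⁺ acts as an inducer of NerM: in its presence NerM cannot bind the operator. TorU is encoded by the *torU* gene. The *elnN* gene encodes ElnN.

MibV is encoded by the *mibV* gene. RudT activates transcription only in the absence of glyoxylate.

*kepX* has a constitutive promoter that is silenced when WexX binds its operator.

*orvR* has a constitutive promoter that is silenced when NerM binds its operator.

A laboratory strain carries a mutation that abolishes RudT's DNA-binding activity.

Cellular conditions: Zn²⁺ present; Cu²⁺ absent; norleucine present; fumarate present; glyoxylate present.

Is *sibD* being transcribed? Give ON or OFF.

Cu²⁺ is absent, so NolY is active.
RudT is non-functional in this strain, so it has no effect.
Required activator RudT is absent, so *mibV* is not transcribed.
So MibV is not produced.
Norleucine is present, so WexX is active.
With repressor WexX bound, *kepX* is not transcribed.
So KepX is not produced.
No activator is available at the *elnN* promoter, so *elnN* is not transcribed.
So ElnN is not produced.
Fumarate is present, so JovF is inactive.
With no repressor bound, *torU* is transcribed.
So TorU is produced and active.
With repressor NolY bound, *sibD* is not transcribed.

OFF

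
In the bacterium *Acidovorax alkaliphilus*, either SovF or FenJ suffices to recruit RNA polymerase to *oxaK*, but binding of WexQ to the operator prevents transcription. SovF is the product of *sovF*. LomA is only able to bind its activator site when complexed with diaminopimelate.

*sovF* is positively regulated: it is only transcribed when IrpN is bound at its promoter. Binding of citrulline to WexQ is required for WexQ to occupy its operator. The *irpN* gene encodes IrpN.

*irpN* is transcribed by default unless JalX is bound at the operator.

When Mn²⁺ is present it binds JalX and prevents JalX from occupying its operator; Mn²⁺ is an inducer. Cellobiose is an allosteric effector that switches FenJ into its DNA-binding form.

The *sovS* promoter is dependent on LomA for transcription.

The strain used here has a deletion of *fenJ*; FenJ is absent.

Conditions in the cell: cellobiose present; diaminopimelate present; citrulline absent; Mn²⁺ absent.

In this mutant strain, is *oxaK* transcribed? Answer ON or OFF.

Mn²⁺ is absent, so JalX is active.
With repressor JalX bound, *irpN* is not transcribed.
So IrpN is not produced.
Required activator IrpN is absent, so *sovF* is not transcribed.
So SovF is not produced.
FenJ is non-functional in this strain, so it has no effect.
Citrulline is absent, so WexQ is inactive.
No activator is available at the *oxaK* promoter, so *oxaK* is not transcribed.

OFF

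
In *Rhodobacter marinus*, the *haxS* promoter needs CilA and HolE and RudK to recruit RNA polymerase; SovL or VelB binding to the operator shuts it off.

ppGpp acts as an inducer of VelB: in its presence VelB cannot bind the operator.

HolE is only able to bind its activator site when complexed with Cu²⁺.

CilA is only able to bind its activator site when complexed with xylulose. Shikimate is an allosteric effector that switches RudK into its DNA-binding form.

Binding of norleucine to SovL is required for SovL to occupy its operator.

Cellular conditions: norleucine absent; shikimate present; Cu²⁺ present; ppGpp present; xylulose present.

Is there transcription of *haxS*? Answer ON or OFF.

ON

Norleucine is absent, so SovL is inactive.
Xylulose is present, so CilA is active.
ppGpp is present, so VelB is inactive.
Cu²⁺ is present, so HolE is active.
Shikimate is present, so RudK is active.
No repressor is bound and CilA and HolE and RudK are active, so *haxS* is transcribed.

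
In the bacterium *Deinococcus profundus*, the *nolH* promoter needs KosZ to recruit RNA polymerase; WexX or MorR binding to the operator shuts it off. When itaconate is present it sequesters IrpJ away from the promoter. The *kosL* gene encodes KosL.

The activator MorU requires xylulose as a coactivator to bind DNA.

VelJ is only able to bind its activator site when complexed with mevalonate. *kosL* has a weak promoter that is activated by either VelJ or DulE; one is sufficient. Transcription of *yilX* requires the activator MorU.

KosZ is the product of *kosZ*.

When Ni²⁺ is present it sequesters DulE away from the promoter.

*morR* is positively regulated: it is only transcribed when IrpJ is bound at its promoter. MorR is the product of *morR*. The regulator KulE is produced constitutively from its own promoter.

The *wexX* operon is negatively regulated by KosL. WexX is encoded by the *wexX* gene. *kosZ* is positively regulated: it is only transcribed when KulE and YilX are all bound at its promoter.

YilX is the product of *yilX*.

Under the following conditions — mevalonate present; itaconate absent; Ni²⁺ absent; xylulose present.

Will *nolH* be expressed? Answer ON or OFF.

Mevalonate is present, so VelJ is active.
Ni²⁺ is absent, so DulE is active.
Activator VelJ is present, so *kosL* is transcribed.
So KosL is produced and active.
With repressor KosL bound, *wexX* is not transcribed.
So WexX is not produced.
KulE is produced constitutively and is active.
Xylulose is present, so MorU is active.
No repressor is bound and MorU is active, so *yilX* is transcribed.
So YilX is produced and active.
No repressor is bound and KulE and YilX are active, so *kosZ* is transcribed.
So KosZ is produced and active.
Itaconate is absent, so IrpJ is active.
No repressor is bound and IrpJ is active, so *morR* is transcribed.
So MorR is produced and active.
With repressor MorR bound, *nolH* is not transcribed.

OFF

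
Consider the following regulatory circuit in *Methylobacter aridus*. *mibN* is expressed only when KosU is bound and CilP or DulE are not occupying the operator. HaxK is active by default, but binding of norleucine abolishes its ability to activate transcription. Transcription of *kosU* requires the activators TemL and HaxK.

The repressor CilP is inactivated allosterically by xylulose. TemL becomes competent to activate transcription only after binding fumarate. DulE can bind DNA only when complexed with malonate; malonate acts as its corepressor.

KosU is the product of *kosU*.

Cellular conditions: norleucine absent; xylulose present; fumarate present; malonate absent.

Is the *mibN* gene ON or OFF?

Xylulose is present, so CilP is inactive.
Fumarate is present, so TemL is active.
Norleucine is absent, so HaxK is active.
No repressor is bound and TemL and HaxK are active, so *kosU* is transcribed.
So KosU is produced and active.
Malonate is absent, so DulE is inactive.
No repressor is bound and KosU is active, so *mibN* is transcribed.

ON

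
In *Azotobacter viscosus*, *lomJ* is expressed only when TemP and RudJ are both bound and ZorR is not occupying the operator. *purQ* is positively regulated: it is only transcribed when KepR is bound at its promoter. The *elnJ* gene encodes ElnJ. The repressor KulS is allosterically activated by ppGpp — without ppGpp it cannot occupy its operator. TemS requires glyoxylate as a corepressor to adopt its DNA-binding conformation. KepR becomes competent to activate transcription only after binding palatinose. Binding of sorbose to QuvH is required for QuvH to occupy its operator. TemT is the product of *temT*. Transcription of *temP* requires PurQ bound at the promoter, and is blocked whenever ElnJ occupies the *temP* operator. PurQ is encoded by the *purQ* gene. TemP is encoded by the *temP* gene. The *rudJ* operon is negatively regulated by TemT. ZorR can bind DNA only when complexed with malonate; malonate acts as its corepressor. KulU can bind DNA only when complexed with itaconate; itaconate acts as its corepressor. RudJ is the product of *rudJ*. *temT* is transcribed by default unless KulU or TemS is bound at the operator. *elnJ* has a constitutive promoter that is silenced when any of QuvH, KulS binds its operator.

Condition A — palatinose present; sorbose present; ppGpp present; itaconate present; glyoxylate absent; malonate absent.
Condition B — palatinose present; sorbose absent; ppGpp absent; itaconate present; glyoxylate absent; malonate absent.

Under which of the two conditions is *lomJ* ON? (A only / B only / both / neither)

A only

Condition A:
Palatinose is present, so KepR is active.
No repressor is bound and KepR is active, so *purQ* is transcribed.
So PurQ is produced and active.
Sorbose is present, so QuvH is active.
ppGpp is present, so KulS is active.
With repressor QuvH bound, *elnJ* is not transcribed.
So ElnJ is not produced.
No repressor is bound and PurQ is active, so *temP* is transcribed.
So TemP is produced and active.
Itaconate is present, so KulU is active.
Glyoxylate is absent, so TemS is inactive.
With repressor KulU bound, *temT* is not transcribed.
So TemT is not produced.
With no repressor bound, *rudJ* is transcribed.
So RudJ is produced and active.
Malonate is absent, so ZorR is inactive.
No repressor is bound and TemP and RudJ are active, so *lomJ* is transcribed.
→ *lomJ* is ON in A.
Condition B:
Palatinose is present, so KepR is active.
No repressor is bound and KepR is active, so *purQ* is transcribed.
So PurQ is produced and active.
Sorbose is absent, so QuvH is inactive.
ppGpp is absent, so KulS is inactive.
With no repressor bound, *elnJ* is transcribed.
So ElnJ is produced and active.
With repressor ElnJ bound, *temP* is not transcribed.
So TemP is not produced.
Itaconate is present, so KulU is active.
Glyoxylate is absent, so TemS is inactive.
With repressor KulU bound, *temT* is not transcribed.
So TemT is not produced.
With no repressor bound, *rudJ* is transcribed.
So RudJ is produced and active.
Malonate is absent, so ZorR is inactive.
Required activator TemP is absent, so *lomJ* is not transcribed.
→ *lomJ* is OFF in B.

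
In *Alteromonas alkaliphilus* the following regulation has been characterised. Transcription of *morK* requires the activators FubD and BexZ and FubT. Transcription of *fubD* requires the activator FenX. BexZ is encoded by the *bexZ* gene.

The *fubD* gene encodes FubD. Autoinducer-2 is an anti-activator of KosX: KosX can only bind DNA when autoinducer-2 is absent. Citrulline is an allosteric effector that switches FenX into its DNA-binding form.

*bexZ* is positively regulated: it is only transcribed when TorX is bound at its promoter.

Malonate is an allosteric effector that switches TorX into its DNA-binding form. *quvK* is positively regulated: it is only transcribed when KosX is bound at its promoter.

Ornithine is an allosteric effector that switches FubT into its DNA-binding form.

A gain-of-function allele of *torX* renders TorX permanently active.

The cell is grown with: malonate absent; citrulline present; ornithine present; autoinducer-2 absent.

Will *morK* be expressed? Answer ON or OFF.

ON

Citrulline is present, so FenX is active.
No repressor is bound and FenX is active, so *fubD* is transcribed.
So FubD is produced and active.
TorX is constitutively active in this strain.
No repressor is bound and TorX is active, so *bexZ* is transcribed.
So BexZ is produced and active.
Ornithine is present, so FubT is active.
No repressor is bound and FubD and BexZ and FubT are active, so *morK* is transcribed.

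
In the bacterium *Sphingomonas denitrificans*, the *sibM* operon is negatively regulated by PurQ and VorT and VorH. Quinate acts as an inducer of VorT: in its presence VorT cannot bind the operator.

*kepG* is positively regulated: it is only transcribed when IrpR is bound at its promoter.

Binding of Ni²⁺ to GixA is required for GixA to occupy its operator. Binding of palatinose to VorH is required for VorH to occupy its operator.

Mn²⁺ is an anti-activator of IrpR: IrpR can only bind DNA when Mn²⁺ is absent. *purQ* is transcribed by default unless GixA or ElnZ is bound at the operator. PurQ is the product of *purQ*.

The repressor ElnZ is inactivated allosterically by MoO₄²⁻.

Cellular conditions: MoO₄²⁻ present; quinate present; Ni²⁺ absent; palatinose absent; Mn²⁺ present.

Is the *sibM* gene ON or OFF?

OFF

Ni²⁺ is absent, so GixA is inactive.
MoO₄²⁻ is present, so ElnZ is inactive.
With no repressor bound, *purQ* is transcribed.
So PurQ is produced and active.
Quinate is present, so VorT is inactive.
Palatinose is absent, so VorH is inactive.
With repressor PurQ bound, *sibM* is not transcribed.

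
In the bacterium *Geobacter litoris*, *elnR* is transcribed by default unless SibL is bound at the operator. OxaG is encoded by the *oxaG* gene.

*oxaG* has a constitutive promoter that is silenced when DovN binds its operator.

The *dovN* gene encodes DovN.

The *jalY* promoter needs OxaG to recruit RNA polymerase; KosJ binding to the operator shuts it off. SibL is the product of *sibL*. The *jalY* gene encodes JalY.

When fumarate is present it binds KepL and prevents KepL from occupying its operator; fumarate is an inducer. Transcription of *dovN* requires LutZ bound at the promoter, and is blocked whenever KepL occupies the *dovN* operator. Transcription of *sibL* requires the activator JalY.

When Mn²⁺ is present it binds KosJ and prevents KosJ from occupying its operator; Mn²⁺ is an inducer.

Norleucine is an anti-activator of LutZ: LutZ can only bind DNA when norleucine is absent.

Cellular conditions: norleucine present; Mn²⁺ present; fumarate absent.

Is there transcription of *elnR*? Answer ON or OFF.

OFF

Norleucine is present, so LutZ is inactive.
Fumarate is absent, so KepL is active.
With repressor KepL bound, *dovN* is not transcribed.
So DovN is not produced.
With no repressor bound, *oxaG* is transcribed.
So OxaG is produced and active.
Mn²⁺ is present, so KosJ is inactive.
No repressor is bound and OxaG is active, so *jalY* is transcribed.
So JalY is produced and active.
No repressor is bound and JalY is active, so *sibL* is transcribed.
So SibL is produced and active.
With repressor SibL bound, *elnR* is not transcribed.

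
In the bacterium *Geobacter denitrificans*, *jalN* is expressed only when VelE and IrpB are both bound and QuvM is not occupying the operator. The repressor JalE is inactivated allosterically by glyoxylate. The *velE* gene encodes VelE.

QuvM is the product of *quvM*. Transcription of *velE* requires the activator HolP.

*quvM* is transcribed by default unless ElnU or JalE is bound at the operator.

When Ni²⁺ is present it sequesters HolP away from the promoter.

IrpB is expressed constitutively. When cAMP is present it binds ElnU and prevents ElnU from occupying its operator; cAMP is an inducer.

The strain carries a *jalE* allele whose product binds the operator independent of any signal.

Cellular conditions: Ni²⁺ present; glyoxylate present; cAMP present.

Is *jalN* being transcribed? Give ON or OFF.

OFF

cAMP is present, so ElnU is inactive.
JalE is constitutively active in this strain.
With repressor JalE bound, *quvM* is not transcribed.
So QuvM is not produced.
Ni²⁺ is present, so HolP is inactive.
Required activator HolP is absent, so *velE* is not transcribed.
So VelE is not produced.
IrpB is produced constitutively and is active.
Required activator VelE is absent, so *jalN* is not transcribed.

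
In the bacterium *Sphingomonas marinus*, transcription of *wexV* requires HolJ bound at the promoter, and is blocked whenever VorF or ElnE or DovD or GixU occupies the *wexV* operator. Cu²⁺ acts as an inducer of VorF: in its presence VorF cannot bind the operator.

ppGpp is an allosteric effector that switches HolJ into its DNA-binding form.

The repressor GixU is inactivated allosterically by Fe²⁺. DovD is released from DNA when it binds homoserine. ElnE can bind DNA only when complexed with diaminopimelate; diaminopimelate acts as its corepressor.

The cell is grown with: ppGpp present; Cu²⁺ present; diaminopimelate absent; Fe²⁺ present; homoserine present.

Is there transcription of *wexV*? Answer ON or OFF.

ON

Cu²⁺ is present, so VorF is inactive.
Diaminopimelate is absent, so ElnE is inactive.
ppGpp is present, so HolJ is active.
Homoserine is present, so DovD is inactive.
Fe²⁺ is present, so GixU is inactive.
No repressor is bound and HolJ is active, so *wexV* is transcribed.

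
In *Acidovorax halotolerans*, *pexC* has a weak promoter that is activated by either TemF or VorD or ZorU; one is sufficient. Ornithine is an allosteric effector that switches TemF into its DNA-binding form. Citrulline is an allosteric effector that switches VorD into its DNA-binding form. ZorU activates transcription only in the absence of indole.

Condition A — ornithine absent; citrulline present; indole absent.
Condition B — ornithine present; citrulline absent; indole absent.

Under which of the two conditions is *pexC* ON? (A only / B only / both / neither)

Condition A:
Ornithine is absent, so TemF is inactive.
Citrulline is present, so VorD is active.
Indole is absent, so ZorU is active.
Activator VorD is present, so *pexC* is transcribed.
→ *pexC* is ON in A.
Condition B:
Ornithine is present, so TemF is active.
Citrulline is absent, so VorD is inactive.
Indole is absent, so ZorU is active.
Activator TemF is present, so *pexC* is transcribed.
→ *pexC* is ON in B.

both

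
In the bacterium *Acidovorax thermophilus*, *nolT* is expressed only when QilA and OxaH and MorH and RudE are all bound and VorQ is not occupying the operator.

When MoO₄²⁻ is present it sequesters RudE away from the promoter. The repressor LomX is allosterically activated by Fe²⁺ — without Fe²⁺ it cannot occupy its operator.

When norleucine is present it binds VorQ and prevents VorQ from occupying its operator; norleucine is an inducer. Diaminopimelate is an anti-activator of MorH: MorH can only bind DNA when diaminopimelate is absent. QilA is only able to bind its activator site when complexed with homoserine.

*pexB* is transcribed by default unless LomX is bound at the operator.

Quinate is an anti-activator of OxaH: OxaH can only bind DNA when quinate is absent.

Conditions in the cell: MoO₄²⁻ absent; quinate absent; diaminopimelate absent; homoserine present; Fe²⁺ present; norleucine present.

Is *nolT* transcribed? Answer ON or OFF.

ON

Norleucine is present, so VorQ is inactive.
Homoserine is present, so QilA is active.
Quinate is absent, so OxaH is active.
Diaminopimelate is absent, so MorH is active.
MoO₄²⁻ is absent, so RudE is active.
No repressor is bound and QilA and OxaH and MorH and RudE are active, so *nolT* is transcribed.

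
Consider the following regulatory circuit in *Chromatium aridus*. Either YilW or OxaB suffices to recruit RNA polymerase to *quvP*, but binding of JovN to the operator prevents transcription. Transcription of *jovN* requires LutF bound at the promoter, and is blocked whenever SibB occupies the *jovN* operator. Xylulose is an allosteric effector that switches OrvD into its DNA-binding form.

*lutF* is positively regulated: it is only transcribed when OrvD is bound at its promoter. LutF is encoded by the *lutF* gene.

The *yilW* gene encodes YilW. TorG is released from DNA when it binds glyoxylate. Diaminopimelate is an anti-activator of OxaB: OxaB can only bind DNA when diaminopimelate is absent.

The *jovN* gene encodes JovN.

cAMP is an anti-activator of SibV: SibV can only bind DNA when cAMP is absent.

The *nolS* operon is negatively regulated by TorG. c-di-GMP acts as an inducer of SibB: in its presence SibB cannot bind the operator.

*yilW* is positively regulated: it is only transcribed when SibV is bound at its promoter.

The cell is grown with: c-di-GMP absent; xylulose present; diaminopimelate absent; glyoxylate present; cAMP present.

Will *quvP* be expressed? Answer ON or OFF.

ON

c-di-GMP is absent, so SibB is active.
Xylulose is present, so OrvD is active.
No repressor is bound and OrvD is active, so *lutF* is transcribed.
So LutF is produced and active.
With repressor SibB bound, *jovN* is not transcribed.
So JovN is not produced.
cAMP is present, so SibV is inactive.
Required activator SibV is absent, so *yilW* is not transcribed.
So YilW is not produced.
Diaminopimelate is absent, so OxaB is active.
Activator OxaB is present, so *quvP* is transcribed.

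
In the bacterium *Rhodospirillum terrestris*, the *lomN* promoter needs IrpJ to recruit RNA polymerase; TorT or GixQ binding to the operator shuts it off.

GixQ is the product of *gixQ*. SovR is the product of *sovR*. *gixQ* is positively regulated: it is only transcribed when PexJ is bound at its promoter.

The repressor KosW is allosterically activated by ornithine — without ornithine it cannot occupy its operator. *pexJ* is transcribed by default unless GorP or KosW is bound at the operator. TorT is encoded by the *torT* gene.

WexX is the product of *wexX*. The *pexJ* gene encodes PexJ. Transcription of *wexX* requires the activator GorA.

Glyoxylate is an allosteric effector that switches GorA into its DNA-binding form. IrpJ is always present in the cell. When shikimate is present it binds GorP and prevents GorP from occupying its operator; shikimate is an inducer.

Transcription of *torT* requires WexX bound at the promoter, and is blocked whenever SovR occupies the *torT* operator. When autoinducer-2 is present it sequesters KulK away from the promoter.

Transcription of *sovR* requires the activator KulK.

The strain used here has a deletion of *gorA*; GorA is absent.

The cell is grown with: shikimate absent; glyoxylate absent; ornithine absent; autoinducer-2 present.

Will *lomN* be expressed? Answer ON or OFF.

Autoinducer-2 is present, so KulK is inactive.
Required activator KulK is absent, so *sovR* is not transcribed.
So SovR is not produced.
GorA is non-functional in this strain, so it has no effect.
Required activator GorA is absent, so *wexX* is not transcribed.
So WexX is not produced.
Required activator WexX is absent, so *torT* is not transcribed.
So TorT is not produced.
Shikimate is absent, so GorP is active.
Ornithine is absent, so KosW is inactive.
With repressor GorP bound, *pexJ* is not transcribed.
So PexJ is not produced.
Required activator PexJ is absent, so *gixQ* is not transcribed.
So GixQ is not produced.
IrpJ is produced constitutively and is active.
No repressor is bound and IrpJ is active, so *lomN* is transcribed.

ON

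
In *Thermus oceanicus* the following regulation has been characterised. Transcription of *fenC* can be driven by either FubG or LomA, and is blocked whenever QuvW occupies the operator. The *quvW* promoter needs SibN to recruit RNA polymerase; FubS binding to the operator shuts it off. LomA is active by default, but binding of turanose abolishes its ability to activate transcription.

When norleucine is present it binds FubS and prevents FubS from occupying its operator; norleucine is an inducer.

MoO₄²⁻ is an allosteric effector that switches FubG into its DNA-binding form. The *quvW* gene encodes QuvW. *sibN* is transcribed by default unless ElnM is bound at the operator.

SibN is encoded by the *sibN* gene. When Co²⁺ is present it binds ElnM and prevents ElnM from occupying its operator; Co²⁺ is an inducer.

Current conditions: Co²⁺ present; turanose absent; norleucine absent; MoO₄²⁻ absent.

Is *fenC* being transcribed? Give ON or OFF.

MoO₄²⁻ is absent, so FubG is inactive.
Co²⁺ is present, so ElnM is inactive.
With no repressor bound, *sibN* is transcribed.
So SibN is produced and active.
Norleucine is absent, so FubS is active.
With repressor FubS bound, *quvW* is not transcribed.
So QuvW is not produced.
Turanose is absent, so LomA is active.
Activator LomA is present, so *fenC* is transcribed.

ON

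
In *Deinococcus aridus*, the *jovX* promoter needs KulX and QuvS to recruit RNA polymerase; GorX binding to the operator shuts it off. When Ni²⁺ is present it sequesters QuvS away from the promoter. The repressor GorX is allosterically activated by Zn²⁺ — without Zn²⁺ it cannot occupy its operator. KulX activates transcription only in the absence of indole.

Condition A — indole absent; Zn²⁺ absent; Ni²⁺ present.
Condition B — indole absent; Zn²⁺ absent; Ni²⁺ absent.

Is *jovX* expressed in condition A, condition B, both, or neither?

Condition A:
Indole is absent, so KulX is active.
Zn²⁺ is absent, so GorX is inactive.
Ni²⁺ is present, so QuvS is inactive.
Required activator QuvS is absent, so *jovX* is not transcribed.
→ *jovX* is OFF in A.
Condition B:
Indole is absent, so KulX is active.
Zn²⁺ is absent, so GorX is inactive.
Ni²⁺ is absent, so QuvS is active.
No repressor is bound and KulX and QuvS are active, so *jovX* is transcribed.
→ *jovX* is ON in B.

B only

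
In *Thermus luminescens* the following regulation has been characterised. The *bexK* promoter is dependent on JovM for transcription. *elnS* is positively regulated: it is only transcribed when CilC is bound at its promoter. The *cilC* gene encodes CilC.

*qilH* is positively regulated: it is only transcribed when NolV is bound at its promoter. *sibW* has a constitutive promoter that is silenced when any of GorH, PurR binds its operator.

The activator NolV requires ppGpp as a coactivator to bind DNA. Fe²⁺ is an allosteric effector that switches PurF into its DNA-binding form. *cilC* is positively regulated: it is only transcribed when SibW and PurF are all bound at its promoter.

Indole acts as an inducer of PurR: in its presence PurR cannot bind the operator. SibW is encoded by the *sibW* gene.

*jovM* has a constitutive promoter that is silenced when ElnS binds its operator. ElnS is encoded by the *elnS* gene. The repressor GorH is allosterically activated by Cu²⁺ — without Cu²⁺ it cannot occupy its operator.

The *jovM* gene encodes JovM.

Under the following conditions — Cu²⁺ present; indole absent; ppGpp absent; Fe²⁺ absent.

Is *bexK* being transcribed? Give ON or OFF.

ON

Cu²⁺ is present, so GorH is active.
Indole is absent, so PurR is active.
With repressor GorH bound, *sibW* is not transcribed.
So SibW is not produced.
Fe²⁺ is absent, so PurF is inactive.
Required activator SibW is absent, so *cilC* is not transcribed.
So CilC is not produced.
Required activator CilC is absent, so *elnS* is not transcribed.
So ElnS is not produced.
With no repressor bound, *jovM* is transcribed.
So JovM is produced and active.
No repressor is bound and JovM is active, so *bexK* is transcribed.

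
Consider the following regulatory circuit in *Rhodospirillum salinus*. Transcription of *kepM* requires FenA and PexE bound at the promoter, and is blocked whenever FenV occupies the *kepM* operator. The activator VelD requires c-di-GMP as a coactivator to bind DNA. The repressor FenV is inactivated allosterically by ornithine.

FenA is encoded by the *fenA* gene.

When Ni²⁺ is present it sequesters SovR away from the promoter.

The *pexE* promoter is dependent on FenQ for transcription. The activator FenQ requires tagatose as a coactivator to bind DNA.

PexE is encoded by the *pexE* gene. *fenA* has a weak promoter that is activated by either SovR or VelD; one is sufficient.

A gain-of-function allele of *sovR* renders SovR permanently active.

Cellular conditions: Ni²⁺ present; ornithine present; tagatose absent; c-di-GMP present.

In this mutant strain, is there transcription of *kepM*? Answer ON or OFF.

SovR is constitutively active in this strain.
c-di-GMP is present, so VelD is active.
Activator SovR is present, so *fenA* is transcribed.
So FenA is produced and active.
Ornithine is present, so FenV is inactive.
Tagatose is absent, so FenQ is inactive.
Required activator FenQ is absent, so *pexE* is not transcribed.
So PexE is not produced.
Required activator PexE is absent, so *kepM* is not transcribed.

OFF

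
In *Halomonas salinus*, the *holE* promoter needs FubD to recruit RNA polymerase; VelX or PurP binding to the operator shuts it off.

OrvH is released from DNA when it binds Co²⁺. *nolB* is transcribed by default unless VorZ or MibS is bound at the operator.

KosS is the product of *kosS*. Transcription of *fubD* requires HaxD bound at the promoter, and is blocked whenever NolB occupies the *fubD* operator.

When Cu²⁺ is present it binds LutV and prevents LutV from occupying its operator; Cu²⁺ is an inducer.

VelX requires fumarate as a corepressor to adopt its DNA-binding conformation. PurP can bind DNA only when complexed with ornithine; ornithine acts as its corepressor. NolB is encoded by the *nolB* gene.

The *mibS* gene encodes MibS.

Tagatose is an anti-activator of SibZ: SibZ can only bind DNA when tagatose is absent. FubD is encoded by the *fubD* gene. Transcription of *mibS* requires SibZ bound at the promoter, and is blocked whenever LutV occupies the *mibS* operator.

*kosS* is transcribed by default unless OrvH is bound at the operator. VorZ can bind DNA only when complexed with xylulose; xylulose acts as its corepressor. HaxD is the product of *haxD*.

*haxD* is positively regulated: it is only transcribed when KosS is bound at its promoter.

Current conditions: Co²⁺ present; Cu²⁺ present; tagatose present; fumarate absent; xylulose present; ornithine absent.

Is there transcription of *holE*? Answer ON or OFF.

Xylulose is present, so VorZ is active.
Cu²⁺ is present, so LutV is inactive.
Tagatose is present, so SibZ is inactive.
Required activator SibZ is absent, so *mibS* is not transcribed.
So MibS is not produced.
With repressor VorZ bound, *nolB* is not transcribed.
So NolB is not produced.
Co²⁺ is present, so OrvH is inactive.
With no repressor bound, *kosS* is transcribed.
So KosS is produced and active.
No repressor is bound and KosS is active, so *haxD* is transcribed.
So HaxD is produced and active.
No repressor is bound and HaxD is active, so *fubD* is transcribed.
So FubD is produced and active.
Fumarate is absent, so VelX is inactive.
Ornithine is absent, so PurP is inactive.
No repressor is bound and FubD is active, so *holE* is transcribed.

ON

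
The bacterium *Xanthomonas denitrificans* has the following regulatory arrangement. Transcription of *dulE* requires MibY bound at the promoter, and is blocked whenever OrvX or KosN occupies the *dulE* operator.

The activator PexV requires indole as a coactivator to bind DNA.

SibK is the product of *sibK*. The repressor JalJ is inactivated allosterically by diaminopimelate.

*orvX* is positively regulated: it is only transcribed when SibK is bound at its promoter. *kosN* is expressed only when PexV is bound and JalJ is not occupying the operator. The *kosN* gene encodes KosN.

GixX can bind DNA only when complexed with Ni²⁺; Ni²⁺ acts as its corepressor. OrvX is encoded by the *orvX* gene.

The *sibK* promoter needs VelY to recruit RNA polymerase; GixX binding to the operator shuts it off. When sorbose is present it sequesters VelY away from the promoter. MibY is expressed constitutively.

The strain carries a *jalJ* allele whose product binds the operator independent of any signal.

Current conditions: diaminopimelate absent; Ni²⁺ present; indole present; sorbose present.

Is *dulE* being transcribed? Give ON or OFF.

Ni²⁺ is present, so GixX is active.
Sorbose is present, so VelY is inactive.
With repressor GixX bound, *sibK* is not transcribed.
So SibK is not produced.
Required activator SibK is absent, so *orvX* is not transcribed.
So OrvX is not produced.
MibY is produced constitutively and is active.
JalJ is constitutively active in this strain.
Indole is present, so PexV is active.
With repressor JalJ bound, *kosN* is not transcribed.
So KosN is not produced.
No repressor is bound and MibY is active, so *dulE* is transcribed.

ON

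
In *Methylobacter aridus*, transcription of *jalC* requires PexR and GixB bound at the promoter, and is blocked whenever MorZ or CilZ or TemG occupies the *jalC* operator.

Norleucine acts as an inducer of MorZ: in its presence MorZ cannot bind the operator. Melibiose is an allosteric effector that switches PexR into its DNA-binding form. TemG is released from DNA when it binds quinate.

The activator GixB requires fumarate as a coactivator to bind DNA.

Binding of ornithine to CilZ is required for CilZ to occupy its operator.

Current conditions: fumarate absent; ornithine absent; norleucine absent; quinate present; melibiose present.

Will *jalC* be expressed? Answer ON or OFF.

Melibiose is present, so PexR is active.
Norleucine is absent, so MorZ is active.
Fumarate is absent, so GixB is inactive.
Ornithine is absent, so CilZ is inactive.
Quinate is present, so TemG is inactive.
With repressor MorZ bound, *jalC* is not transcribed.

OFF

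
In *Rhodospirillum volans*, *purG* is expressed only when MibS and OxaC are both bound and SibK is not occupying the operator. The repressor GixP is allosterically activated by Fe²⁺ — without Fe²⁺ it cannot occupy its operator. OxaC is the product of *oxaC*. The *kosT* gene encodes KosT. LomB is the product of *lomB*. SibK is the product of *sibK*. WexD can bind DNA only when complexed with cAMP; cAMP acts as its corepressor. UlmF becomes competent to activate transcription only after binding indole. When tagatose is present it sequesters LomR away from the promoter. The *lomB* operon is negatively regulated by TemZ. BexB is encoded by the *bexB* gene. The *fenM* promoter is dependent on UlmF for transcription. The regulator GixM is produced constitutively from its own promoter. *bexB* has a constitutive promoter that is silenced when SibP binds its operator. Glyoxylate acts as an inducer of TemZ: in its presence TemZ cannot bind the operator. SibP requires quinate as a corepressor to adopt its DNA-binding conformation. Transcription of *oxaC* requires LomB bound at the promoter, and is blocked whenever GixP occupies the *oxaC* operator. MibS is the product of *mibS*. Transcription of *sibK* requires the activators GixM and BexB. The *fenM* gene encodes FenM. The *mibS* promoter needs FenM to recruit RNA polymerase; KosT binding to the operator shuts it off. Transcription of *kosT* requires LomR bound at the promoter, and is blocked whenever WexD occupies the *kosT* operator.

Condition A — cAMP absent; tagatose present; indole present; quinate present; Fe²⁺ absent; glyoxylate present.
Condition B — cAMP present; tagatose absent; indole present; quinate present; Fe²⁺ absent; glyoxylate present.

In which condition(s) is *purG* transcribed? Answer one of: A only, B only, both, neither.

Condition A:
cAMP is absent, so WexD is inactive.
Tagatose is present, so LomR is inactive.
Required activator LomR is absent, so *kosT* is not transcribed.
So KosT is not produced.
Indole is present, so UlmF is active.
No repressor is bound and UlmF is active, so *fenM* is transcribed.
So FenM is produced and active.
No repressor is bound and FenM is active, so *mibS* is transcribed.
So MibS is produced and active.
GixM is produced constitutively and is active.
Quinate is present, so SibP is active.
With repressor SibP bound, *bexB* is not transcribed.
So BexB is not produced.
Required activator BexB is absent, so *sibK* is not transcribed.
So SibK is not produced.
Fe²⁺ is absent, so GixP is inactive.
Glyoxylate is present, so TemZ is inactive.
With no repressor bound, *lomB* is transcribed.
So LomB is produced and active.
No repressor is bound and LomB is active, so *oxaC* is transcribed.
So OxaC is produced and active.
No repressor is bound and MibS and OxaC are active, so *purG* is transcribed.
→ *purG* is ON in A.
Condition B:
cAMP is present, so WexD is active.
Tagatose is absent, so LomR is active.
With repressor WexD bound, *kosT* is not transcribed.
So KosT is not produced.
Indole is present, so UlmF is active.
No repressor is bound and UlmF is active, so *fenM* is transcribed.
So FenM is produced and active.
No repressor is bound and FenM is active, so *mibS* is transcribed.
So MibS is produced and active.
GixM is produced constitutively and is active.
Quinate is present, so SibP is active.
With repressor SibP bound, *bexB* is not transcribed.
So BexB is not produced.
Required activator BexB is absent, so *sibK* is not transcribed.
So SibK is not produced.
Fe²⁺ is absent, so GixP is inactive.
Glyoxylate is present, so TemZ is inactive.
With no repressor bound, *lomB* is transcribed.
So LomB is produced and active.
No repressor is bound and LomB is active, so *oxaC* is transcribed.
So OxaC is produced and active.
No repressor is bound and MibS and OxaC are active, so *purG* is transcribed.
→ *purG* is ON in B.

both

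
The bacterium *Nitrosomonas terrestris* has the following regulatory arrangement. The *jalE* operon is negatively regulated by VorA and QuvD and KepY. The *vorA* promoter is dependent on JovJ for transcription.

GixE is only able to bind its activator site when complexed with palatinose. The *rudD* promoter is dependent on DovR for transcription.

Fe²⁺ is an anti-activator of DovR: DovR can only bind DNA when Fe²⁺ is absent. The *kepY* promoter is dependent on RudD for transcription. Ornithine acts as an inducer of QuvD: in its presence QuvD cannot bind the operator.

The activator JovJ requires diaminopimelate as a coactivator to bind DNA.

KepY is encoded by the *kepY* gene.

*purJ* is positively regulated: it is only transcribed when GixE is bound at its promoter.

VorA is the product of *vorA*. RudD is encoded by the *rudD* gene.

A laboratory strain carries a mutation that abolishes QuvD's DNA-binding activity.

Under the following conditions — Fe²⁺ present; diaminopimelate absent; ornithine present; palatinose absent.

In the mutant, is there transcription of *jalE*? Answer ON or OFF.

ON

Diaminopimelate is absent, so JovJ is inactive.
Required activator JovJ is absent, so *vorA* is not transcribed.
So VorA is not produced.
QuvD is non-functional in this strain, so it has no effect.
Fe²⁺ is present, so DovR is inactive.
Required activator DovR is absent, so *rudD* is not transcribed.
So RudD is not produced.
Required activator RudD is absent, so *kepY* is not transcribed.
So KepY is not produced.
With no repressor bound, *jalE* is transcribed.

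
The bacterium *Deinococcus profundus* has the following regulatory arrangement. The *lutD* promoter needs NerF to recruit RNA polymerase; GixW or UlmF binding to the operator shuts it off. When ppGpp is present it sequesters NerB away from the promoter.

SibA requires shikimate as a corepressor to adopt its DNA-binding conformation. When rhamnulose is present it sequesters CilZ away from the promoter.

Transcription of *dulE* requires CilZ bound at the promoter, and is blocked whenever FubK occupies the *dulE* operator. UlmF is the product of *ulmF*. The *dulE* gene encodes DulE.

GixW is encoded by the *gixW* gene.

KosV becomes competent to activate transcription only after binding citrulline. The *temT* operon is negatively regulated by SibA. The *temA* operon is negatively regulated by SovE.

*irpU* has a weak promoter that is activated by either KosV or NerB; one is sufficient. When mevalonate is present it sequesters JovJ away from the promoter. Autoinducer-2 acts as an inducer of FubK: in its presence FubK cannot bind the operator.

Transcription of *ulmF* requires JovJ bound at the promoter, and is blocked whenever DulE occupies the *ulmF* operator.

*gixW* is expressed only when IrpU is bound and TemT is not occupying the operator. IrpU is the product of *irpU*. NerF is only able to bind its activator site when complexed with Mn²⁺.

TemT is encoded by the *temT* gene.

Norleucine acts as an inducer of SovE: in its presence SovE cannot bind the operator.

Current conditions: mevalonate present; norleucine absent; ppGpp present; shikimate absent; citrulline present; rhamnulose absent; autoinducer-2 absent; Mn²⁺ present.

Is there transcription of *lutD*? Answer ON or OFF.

ON

Shikimate is absent, so SibA is inactive.
With no repressor bound, *temT* is transcribed.
So TemT is produced and active.
Citrulline is present, so KosV is active.
ppGpp is present, so NerB is inactive.
Activator KosV is present, so *irpU* is transcribed.
So IrpU is produced and active.
With repressor TemT bound, *gixW* is not transcribed.
So GixW is not produced.
Mn²⁺ is present, so NerF is active.
Mevalonate is present, so JovJ is inactive.
Rhamnulose is absent, so CilZ is active.
Autoinducer-2 is absent, so FubK is active.
With repressor FubK bound, *dulE* is not transcribed.
So DulE is not produced.
Required activator JovJ is absent, so *ulmF* is not transcribed.
So UlmF is not produced.
No repressor is bound and NerF is active, so *lutD* is transcribed.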